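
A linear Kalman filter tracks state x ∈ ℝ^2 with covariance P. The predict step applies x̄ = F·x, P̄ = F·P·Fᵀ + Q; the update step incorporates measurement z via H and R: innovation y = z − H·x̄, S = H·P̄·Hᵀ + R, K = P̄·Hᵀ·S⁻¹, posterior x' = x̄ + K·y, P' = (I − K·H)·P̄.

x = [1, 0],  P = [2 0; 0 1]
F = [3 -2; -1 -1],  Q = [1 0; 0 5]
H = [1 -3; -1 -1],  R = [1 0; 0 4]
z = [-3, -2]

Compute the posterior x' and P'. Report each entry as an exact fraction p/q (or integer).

x̄ = F·x = [3, -1]
P̄ = F·P·Fᵀ + Q = [23 -4; -4 8]
y = z − H·x̄ = [-9, 0]
S = H·P̄·Hᵀ + R = [120 -7; -7 27]
K = P̄·Hᵀ·S⁻¹ = [812/3191 -2035/3191; -784/3191 -676/3191]
x' = x̄ + K·y = [2265/3191, 3865/3191]
P' = (I − K·H)·P̄ = [6308/3191 1832/3191; 1832/3191 872/3191]

x' = [2265/3191, 3865/3191]
P' = [6308/3191 1832/3191; 1832/3191 872/3191]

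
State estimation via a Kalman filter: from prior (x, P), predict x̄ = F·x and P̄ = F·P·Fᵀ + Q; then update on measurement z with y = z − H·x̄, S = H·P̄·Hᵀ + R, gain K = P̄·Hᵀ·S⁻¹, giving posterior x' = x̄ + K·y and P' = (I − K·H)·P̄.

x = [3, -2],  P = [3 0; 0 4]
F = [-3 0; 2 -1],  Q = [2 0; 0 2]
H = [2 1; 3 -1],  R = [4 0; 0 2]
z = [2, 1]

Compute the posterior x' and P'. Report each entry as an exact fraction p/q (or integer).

x̄ = F·x = [-9, 8]
P̄ = F·P·Fᵀ + Q = [29 -18; -18 18]
y = z − H·x̄ = [12, 36]
S = H·P̄·Hᵀ + R = [66 138; 138 389]
K = P̄·Hᵀ·S⁻¹ = [107/663 47/221; 489/1105 -378/1105]
x' = x̄ + K·y = [131/221, 220/221]
P' = (I − K·H)·P̄ = [142/663 48/221; 48/221 1476/1105]

x' = [131/221, 220/221]
P' = [142/663 48/221; 48/221 1476/1105]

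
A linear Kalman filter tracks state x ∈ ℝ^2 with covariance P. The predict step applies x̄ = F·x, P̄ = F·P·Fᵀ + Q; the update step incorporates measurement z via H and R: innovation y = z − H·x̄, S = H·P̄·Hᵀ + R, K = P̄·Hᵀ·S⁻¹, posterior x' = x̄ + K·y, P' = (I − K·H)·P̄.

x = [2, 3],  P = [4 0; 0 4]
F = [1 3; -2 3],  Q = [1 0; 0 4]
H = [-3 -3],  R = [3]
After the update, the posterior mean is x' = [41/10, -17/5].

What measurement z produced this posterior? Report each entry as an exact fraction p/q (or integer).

z = [-2]

x̄ = F·x = [11, 5]
P̄ = F·P·Fᵀ + Q = [41 28; 28 56]
S = H·P̄·Hᵀ + R = [1380]
K = P̄·Hᵀ·S⁻¹ = [-3/20; -21/115]
x' − x̄ = [-69/10, -42/5] = K·y
y = (KᵀK)⁻¹·Kᵀ·(x' − x̄) = [46]
z = y + H·x̄ = [46] + [-48] = [-2]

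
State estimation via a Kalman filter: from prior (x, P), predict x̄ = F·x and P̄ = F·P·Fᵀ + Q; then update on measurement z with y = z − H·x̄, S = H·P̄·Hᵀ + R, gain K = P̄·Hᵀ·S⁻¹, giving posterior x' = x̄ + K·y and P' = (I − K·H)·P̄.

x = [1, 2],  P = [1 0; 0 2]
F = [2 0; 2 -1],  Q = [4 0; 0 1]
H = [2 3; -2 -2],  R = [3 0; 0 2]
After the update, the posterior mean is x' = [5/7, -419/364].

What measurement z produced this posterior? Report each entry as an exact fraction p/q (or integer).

z = [-2, 1]

x̄ = F·x = [2, 0]
P̄ = F·P·Fᵀ + Q = [8 4; 4 7]
S = H·P̄·Hᵀ + R = [146 -114; -114 94]
K = P̄·Hᵀ·S⁻¹ = [-1/7 -3/7; 109/364 47/364]
x' − x̄ = [-9/7, -419/364] = K·y
y = (KᵀK)⁻¹·Kᵀ·(x' − x̄) = [-6, 5]
z = y + H·x̄ = [-6, 5] + [4, -4] = [-2, 1]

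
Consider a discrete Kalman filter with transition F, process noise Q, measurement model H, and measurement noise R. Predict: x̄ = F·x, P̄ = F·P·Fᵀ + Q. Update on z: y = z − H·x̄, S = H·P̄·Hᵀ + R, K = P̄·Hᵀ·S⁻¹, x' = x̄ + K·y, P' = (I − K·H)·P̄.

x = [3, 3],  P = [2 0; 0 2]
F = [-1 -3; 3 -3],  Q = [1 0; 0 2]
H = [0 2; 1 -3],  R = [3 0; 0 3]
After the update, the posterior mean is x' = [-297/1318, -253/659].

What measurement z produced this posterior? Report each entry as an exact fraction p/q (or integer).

z = [2, 3]

x̄ = F·x = [-12, 0]
P̄ = F·P·Fᵀ + Q = [21 12; 12 38]
S = H·P̄·Hᵀ + R = [155 -204; -204 294]
K = P̄·Hᵀ·S⁻¹ = [666/659 857/1318; 256/659 -51/659]
x' − x̄ = [15519/1318, -253/659] = K·y
y = (KᵀK)⁻¹·Kᵀ·(x' − x̄) = [2, 15]
z = y + H·x̄ = [2, 15] + [0, -12] = [2, 3]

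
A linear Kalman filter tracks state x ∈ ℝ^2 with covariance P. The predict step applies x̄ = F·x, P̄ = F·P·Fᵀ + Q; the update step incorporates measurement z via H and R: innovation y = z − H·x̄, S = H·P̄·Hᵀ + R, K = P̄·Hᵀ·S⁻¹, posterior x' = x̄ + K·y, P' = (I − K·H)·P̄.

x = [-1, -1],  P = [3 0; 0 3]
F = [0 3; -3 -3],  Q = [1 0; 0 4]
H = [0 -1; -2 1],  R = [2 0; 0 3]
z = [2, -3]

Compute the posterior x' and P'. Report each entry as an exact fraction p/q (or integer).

x' = [680/1079, -1874/1079]
P' = [4643/4316 1709/2158; 1709/2158 1877/1079]

x̄ = F·x = [-3, 6]
P̄ = F·P·Fᵀ + Q = [28 -27; -27 58]
y = z − H·x̄ = [8, -15]
S = H·P̄·Hᵀ + R = [60 -112; -112 281]
K = P̄·Hᵀ·S⁻¹ = [-1709/4316 -489/1079; -1877/2158 56/1079]
x' = x̄ + K·y = [680/1079, -1874/1079]
P' = (I − K·H)·P̄ = [4643/4316 1709/2158; 1709/2158 1877/1079]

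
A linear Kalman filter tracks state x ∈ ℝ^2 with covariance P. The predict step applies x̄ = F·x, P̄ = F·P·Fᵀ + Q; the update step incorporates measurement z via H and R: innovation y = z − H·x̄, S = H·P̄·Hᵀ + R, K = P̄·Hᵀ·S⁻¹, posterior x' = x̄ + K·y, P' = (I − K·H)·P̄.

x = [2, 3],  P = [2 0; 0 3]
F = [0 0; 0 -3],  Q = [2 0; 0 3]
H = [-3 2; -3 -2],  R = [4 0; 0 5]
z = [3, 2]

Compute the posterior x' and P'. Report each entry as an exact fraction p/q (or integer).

x' = [-3723/4951, 471/4951]
P' = [1100/4951 180/4951; 180/4951 2730/4951]

x̄ = F·x = [0, -9]
P̄ = F·P·Fᵀ + Q = [2 0; 0 30]
y = z − H·x̄ = [21, -16]
S = H·P̄·Hᵀ + R = [142 -102; -102 143]
K = P̄·Hᵀ·S⁻¹ = [-735/4951 -732/4951; 1230/4951 -1200/4951]
x' = x̄ + K·y = [-3723/4951, 471/4951]
P' = (I − K·H)·P̄ = [1100/4951 180/4951; 180/4951 2730/4951]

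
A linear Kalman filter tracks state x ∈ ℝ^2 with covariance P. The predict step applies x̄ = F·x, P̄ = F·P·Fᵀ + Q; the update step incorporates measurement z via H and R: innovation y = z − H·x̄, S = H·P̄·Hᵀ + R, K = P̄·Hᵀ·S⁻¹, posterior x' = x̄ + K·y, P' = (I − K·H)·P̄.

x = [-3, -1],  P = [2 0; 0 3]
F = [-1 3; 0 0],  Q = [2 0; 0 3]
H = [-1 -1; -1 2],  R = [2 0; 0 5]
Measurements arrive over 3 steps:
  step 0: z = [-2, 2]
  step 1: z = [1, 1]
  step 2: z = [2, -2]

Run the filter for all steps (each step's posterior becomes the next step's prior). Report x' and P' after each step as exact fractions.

step 0: x̄ = F·x = [0, 0]
step 0: P̄ = F·P·Fᵀ + Q = [31 0; 0 3]
step 0: y = z − H·x̄ = [-2, 2]
step 0: S = H·P̄·Hᵀ + R = [36 25; 25 48]
step 0: K = P̄·Hᵀ·S⁻¹ = [-713/1103 -341/1103; -294/1103 291/1103]
step 0: x' = x̄ + K·y = [744/1103, 1170/1103]
step 0: P' = (I − K·H)·P̄ = [1519/1103 -93/1103; -93/1103 681/1103]
step 1: x̄ = F·x = [2766/1103, 0]
step 1: P̄ = F·P·Fᵀ + Q = [10412/1103 0; 0 3]
step 1: y = z − H·x̄ = [3869/1103, 3869/1103]
step 1: S = H·P̄·Hᵀ + R = [15927/1103 3794/1103; 3794/1103 29163/1103]
step 1: K = P̄·Hᵀ·S⁻¹ = [-239476/408055 -114532/408055; -110253/408055 106944/408055]
step 1: x' = x̄ + K·y = [-218474/408055, -11607/408055]
step 1: P' = (I − K·H)·P̄ = [510188/408055 -31236/408055; -31236/408055 251742/408055]
step 2: x̄ = F·x = [183653/408055, 0]
step 2: P̄ = F·P·Fᵀ + Q = [3779392/408055 0; 0 3]
step 2: y = z − H·x̄ = [999763/408055, -632457/408055]
step 2: S = H·P̄·Hᵀ + R = [5819667/408055 1331062/408055; 1331062/408055 10716327/408055]
step 2: K = P̄·Hᵀ·S⁻¹ = [-86926016/148494023 -41573312/148494023; -40135353/148494023 38911188/148494023]
step 2: x' = x̄ + K·y = [-81706411/148494023, -158644041/148494023]
step 2: P' = (I − K·H)·P̄ = [185190208/148494023 -11338176/148494023; -11338176/148494023 91608882/148494023]

step 0: x' = [744/1103, 1170/1103], P' = [1519/1103 -93/1103; -93/1103 681/1103]
step 1: x' = [-218474/408055, -11607/408055], P' = [510188/408055 -31236/408055; -31236/408055 251742/408055]
step 2: x' = [-81706411/148494023, -158644041/148494023], P' = [185190208/148494023 -11338176/148494023; -11338176/148494023 91608882/148494023]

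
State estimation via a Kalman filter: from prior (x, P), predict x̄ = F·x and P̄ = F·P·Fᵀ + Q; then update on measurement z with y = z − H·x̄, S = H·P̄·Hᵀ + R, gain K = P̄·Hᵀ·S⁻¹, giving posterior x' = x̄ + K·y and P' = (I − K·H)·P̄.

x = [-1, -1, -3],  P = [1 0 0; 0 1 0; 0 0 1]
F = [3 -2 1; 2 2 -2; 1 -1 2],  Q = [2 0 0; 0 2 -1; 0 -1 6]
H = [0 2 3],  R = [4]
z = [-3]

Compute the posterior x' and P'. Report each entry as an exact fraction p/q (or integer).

x̄ = F·x = [-4, 2, -6]
P̄ = F·P·Fᵀ + Q = [16 0 7; 0 14 -5; 7 -5 12]
y = z − H·x̄ = [11]
S = H·P̄·Hᵀ + R = [108]
K = P̄·Hᵀ·S⁻¹ = [7/36; 13/108; 13/54]
x' = x̄ + K·y = [-67/36, 359/108, -181/54]
P' = (I − K·H)·P̄ = [143/12 -91/36 35/18; -91/36 1343/108 -439/54; 35/18 -439/54 155/27]

x' = [-67/36, 359/108, -181/54]
P' = [143/12 -91/36 35/18; -91/36 1343/108 -439/54; 35/18 -439/54 155/27]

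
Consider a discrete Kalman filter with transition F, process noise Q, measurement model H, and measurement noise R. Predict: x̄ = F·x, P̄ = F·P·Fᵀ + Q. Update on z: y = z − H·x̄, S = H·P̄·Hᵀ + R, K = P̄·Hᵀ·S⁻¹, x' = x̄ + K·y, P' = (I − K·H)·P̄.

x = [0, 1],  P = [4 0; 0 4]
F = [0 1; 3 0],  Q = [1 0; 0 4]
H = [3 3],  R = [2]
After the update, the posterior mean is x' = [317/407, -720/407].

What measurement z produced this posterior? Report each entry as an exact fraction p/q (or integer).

z = [-3]

x̄ = F·x = [1, 0]
P̄ = F·P·Fᵀ + Q = [5 0; 0 40]
S = H·P̄·Hᵀ + R = [407]
K = P̄·Hᵀ·S⁻¹ = [15/407; 120/407]
x' − x̄ = [-90/407, -720/407] = K·y
y = (KᵀK)⁻¹·Kᵀ·(x' − x̄) = [-6]
z = y + H·x̄ = [-6] + [3] = [-3]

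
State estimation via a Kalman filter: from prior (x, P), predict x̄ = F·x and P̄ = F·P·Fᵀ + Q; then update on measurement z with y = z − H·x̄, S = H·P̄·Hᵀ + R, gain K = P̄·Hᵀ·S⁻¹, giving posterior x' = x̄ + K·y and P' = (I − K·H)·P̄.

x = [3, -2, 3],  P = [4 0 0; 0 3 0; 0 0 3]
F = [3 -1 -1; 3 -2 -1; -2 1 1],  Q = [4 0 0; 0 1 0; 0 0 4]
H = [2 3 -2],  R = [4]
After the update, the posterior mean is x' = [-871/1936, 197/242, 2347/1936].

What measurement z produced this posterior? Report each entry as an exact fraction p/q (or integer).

z = [-1]

x̄ = F·x = [8, 10, -5]
P̄ = F·P·Fᵀ + Q = [46 45 -30; 45 52 -33; -30 -33 26]
S = H·P̄·Hᵀ + R = [1936]
K = P̄·Hᵀ·S⁻¹ = [287/1936; 39/242; -211/1936]
x' − x̄ = [-16359/1936, -2223/242, 12027/1936] = K·y
y = (KᵀK)⁻¹·Kᵀ·(x' − x̄) = [-57]
z = y + H·x̄ = [-57] + [56] = [-1]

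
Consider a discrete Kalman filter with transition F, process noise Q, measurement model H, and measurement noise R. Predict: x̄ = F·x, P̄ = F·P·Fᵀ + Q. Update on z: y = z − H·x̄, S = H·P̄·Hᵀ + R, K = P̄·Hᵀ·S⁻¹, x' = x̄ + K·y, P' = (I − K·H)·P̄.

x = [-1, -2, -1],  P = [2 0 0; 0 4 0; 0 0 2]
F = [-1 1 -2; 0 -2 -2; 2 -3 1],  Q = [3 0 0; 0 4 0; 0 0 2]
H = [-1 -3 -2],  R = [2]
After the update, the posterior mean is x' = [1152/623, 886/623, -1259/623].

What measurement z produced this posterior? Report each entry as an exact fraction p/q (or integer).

x̄ = F·x = [1, 6, 3]
P̄ = F·P·Fᵀ + Q = [17 0 -20; 0 28 20; -20 20 48]
S = H·P̄·Hᵀ + R = [623]
K = P̄·Hᵀ·S⁻¹ = [23/623; -124/623; -136/623]
x' − x̄ = [529/623, -2852/623, -3128/623] = K·y
y = (KᵀK)⁻¹·Kᵀ·(x' − x̄) = [23]
z = y + H·x̄ = [23] + [-25] = [-2]

z = [-2]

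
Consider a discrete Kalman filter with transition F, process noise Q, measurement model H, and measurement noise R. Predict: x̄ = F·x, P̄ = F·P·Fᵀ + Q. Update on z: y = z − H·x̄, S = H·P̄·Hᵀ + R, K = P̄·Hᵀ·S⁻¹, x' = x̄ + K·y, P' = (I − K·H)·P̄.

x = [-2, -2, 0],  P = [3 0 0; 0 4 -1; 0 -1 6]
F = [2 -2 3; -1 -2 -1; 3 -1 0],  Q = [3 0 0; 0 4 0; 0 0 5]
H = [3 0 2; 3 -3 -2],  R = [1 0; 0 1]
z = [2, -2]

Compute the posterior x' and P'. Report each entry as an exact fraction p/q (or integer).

x̄ = F·x = [0, 6, -4]
P̄ = F·P·Fᵀ + Q = [97 -4 29; -4 25 -2; 29 -2 36]
y = z − H·x̄ = [10, 8]
S = H·P̄·Hᵀ + R = [1366 777; 777 943]
K = P̄·Hᵀ·S⁻¹ = [138742/684409 63497/684409; 49403/684409 -100946/684409; 133620/684409 -94857/684409]
x' = x̄ + K·y = [1895396/684409, 3792916/684409, -2160292/684409]
P' = (I − K·H)·P̄ = [2409950/684409 4752487/684409 -3545554/684409; 4752487/684409 9522155/684409 -7104029/684409; -3545554/684409 -7104029/684409 5385141/684409]

x' = [1895396/684409, 3792916/684409, -2160292/684409]
P' = [2409950/684409 4752487/684409 -3545554/684409; 4752487/684409 9522155/684409 -7104029/684409; -3545554/684409 -7104029/684409 5385141/684409]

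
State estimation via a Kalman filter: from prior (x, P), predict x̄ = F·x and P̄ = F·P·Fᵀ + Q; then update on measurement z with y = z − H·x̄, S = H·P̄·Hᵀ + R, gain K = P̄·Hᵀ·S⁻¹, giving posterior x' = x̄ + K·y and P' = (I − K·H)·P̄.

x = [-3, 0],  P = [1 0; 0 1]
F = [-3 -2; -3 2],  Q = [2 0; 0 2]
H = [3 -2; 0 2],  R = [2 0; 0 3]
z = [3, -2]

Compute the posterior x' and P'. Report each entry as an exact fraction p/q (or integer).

x̄ = F·x = [9, 9]
P̄ = F·P·Fᵀ + Q = [15 5; 5 15]
y = z − H·x̄ = [-6, -20]
S = H·P̄·Hᵀ + R = [137 -30; -30 63]
K = P̄·Hᵀ·S⁻¹ = [835/2577 2420/7731; -5/859 1220/2577]
x' = x̄ + K·y = [6149/7731, -1117/2577]
P' = (I − K·H)·P̄ = [4090/7731 1210/2577; 1210/2577 610/859]

x' = [6149/7731, -1117/2577]
P' = [4090/7731 1210/2577; 1210/2577 610/859]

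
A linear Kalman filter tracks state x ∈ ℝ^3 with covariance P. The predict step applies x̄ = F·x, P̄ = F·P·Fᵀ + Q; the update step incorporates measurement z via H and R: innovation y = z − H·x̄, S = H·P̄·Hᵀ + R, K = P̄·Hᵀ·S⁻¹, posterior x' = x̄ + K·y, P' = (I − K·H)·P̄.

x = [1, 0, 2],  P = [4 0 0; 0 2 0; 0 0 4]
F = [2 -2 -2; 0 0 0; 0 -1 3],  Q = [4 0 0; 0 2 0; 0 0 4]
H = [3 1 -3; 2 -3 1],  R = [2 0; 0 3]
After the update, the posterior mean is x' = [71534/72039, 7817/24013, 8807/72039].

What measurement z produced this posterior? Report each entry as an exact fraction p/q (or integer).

x̄ = F·x = [-2, 0, 6]
P̄ = F·P·Fᵀ + Q = [44 0 -20; 0 2 0; -20 0 42]
S = H·P̄·Hᵀ + R = [1138 192; 192 159]
K = P̄·Hᵀ·S⁻¹ = [2912/24013 20260/72039; 245/24013 -1202/24013; -4993/24013 18994/72039]
x' − x̄ = [215612/72039, 7817/24013, -423427/72039] = K·y
y = (KᵀK)⁻¹·Kᵀ·(x' − x̄) = [27, -1]
z = y + H·x̄ = [27, -1] + [-24, 2] = [3, 1]

z = [3, 1]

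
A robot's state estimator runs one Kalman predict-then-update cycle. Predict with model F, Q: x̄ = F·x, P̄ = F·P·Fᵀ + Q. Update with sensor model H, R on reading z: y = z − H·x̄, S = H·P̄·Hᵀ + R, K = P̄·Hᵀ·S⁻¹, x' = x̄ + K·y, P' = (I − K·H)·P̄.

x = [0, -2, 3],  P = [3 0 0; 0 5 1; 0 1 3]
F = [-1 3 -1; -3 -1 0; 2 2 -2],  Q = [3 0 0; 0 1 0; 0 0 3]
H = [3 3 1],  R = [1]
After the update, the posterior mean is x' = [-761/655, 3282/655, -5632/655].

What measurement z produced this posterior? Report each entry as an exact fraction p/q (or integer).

z = [3]

x̄ = F·x = [-9, 2, -10]
P̄ = F·P·Fᵀ + Q = [48 -5 22; -5 33 -26; 22 -26 39]
S = H·P̄·Hᵀ + R = [655]
K = P̄·Hᵀ·S⁻¹ = [151/655; 58/655; 27/655]
x' − x̄ = [5134/655, 1972/655, 918/655] = K·y
y = (KᵀK)⁻¹·Kᵀ·(x' − x̄) = [34]
z = y + H·x̄ = [34] + [-31] = [3]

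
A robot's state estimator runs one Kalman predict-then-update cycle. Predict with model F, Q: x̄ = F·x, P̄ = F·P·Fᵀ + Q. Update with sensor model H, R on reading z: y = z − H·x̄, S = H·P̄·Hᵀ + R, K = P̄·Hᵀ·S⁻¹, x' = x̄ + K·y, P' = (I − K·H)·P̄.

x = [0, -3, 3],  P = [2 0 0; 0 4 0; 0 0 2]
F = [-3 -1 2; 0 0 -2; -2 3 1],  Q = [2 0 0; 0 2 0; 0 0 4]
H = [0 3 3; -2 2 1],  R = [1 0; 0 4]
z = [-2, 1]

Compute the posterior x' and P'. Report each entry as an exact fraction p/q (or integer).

x' = [-51809/39961, -58040/39961, 31181/39961]
P' = [86568/39961 104600/39961 -102600/39961; 104600/39961 232382/39961 -232676/39961; -102600/39961 -232676/39961 237396/39961]

x̄ = F·x = [9, -6, -6]
P̄ = F·P·Fᵀ + Q = [32 -8 4; -8 10 -4; 4 -4 50]
y = z − H·x̄ = [34, 37]
S = H·P̄·Hᵀ + R = [469 198; 198 254]
K = P̄·Hᵀ·S⁻¹ = [6000/39961 -16634/39961; -882/39961 5722/39961; 14160/39961 -5689/39961]
x' = x̄ + K·y = [-51809/39961, -58040/39961, 31181/39961]
P' = (I − K·H)·P̄ = [86568/39961 104600/39961 -102600/39961; 104600/39961 232382/39961 -232676/39961; -102600/39961 -232676/39961 237396/39961]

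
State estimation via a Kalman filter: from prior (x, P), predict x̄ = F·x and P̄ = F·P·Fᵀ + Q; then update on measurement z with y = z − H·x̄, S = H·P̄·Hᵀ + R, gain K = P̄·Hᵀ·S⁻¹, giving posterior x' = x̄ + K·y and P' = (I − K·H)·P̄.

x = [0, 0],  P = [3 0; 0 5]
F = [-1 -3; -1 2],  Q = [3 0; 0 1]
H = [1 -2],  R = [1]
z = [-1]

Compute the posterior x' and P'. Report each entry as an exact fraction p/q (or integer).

x' = [-105/256, 75/256]
P' = [2031/256 963/256; 963/256 519/256]

x̄ = F·x = [0, 0]
P̄ = F·P·Fᵀ + Q = [51 -27; -27 24]
y = z − H·x̄ = [-1]
S = H·P̄·Hᵀ + R = [256]
K = P̄·Hᵀ·S⁻¹ = [105/256; -75/256]
x' = x̄ + K·y = [-105/256, 75/256]
P' = (I − K·H)·P̄ = [2031/256 963/256; 963/256 519/256]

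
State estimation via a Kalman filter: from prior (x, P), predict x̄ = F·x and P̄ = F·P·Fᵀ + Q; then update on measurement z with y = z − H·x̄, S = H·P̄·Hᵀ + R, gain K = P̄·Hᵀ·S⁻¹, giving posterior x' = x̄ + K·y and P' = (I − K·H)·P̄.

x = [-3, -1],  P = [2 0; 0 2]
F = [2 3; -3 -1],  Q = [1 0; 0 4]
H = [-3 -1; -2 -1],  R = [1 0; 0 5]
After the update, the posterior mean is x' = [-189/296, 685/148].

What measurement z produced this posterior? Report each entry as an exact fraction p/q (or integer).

z = [-3, -2]

x̄ = F·x = [-9, 10]
P̄ = F·P·Fᵀ + Q = [27 -18; -18 24]
S = H·P̄·Hᵀ + R = [160 96; 96 65]
K = P̄·Hᵀ·S⁻¹ = [-639/1184 9/37; 399/592 -30/37]
x' − x̄ = [2475/296, -795/148] = K·y
y = (KᵀK)⁻¹·Kᵀ·(x' − x̄) = [-20, -10]
z = y + H·x̄ = [-20, -10] + [17, 8] = [-3, -2]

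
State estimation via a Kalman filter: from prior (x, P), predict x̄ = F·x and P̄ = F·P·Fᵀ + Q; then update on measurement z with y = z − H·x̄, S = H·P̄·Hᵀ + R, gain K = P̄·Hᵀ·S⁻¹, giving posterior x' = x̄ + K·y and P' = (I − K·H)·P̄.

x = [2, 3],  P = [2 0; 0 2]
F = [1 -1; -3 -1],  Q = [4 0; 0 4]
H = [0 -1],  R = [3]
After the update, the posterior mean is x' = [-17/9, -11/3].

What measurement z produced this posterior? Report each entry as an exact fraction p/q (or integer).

z = [3]

x̄ = F·x = [-1, -9]
P̄ = F·P·Fᵀ + Q = [8 -4; -4 24]
S = H·P̄·Hᵀ + R = [27]
K = P̄·Hᵀ·S⁻¹ = [4/27; -8/9]
x' − x̄ = [-8/9, 16/3] = K·y
y = (KᵀK)⁻¹·Kᵀ·(x' − x̄) = [-6]
z = y + H·x̄ = [-6] + [9] = [3]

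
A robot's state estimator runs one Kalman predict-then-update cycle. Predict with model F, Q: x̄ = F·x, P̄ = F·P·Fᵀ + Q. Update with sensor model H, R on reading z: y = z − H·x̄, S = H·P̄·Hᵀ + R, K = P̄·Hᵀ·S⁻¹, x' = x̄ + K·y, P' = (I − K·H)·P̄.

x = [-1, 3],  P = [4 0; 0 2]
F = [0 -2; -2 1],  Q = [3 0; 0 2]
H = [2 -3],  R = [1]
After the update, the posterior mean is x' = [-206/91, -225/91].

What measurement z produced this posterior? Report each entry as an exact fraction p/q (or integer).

x̄ = F·x = [-6, 5]
P̄ = F·P·Fᵀ + Q = [11 -4; -4 20]
S = H·P̄·Hᵀ + R = [273]
K = P̄·Hᵀ·S⁻¹ = [34/273; -68/273]
x' − x̄ = [340/91, -680/91] = K·y
y = (KᵀK)⁻¹·Kᵀ·(x' − x̄) = [30]
z = y + H·x̄ = [30] + [-27] = [3]

z = [3]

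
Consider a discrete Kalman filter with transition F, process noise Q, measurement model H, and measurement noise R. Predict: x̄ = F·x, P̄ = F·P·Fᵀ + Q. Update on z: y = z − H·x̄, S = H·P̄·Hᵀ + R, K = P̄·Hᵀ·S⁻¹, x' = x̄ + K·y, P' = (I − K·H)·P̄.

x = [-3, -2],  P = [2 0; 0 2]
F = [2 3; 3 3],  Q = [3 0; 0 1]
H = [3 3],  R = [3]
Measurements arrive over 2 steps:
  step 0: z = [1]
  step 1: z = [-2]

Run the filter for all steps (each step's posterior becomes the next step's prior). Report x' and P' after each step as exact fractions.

step 0: x̄ = F·x = [-12, -15]
step 0: P̄ = F·P·Fᵀ + Q = [29 30; 30 37]
step 0: y = z − H·x̄ = [82]
step 0: S = H·P̄·Hᵀ + R = [1137]
step 0: K = P̄·Hᵀ·S⁻¹ = [59/379; 67/379]
step 0: x' = x̄ + K·y = [290/379, -191/379]
step 0: P' = (I − K·H)·P̄ = [548/379 -489/379; -489/379 556/379]
step 1: x̄ = F·x = [7/379, 297/379]
step 1: P̄ = F·P·Fᵀ + Q = [2465/379 957/379; 957/379 1513/379]
step 1: y = z − H·x̄ = [-1670/379]
step 1: S = H·P̄·Hᵀ + R = [54165/379]
step 1: K = P̄·Hᵀ·S⁻¹ = [3422/18055; 494/3611]
step 1: x' = x̄ + K·y = [-2949/3611, 653/3611]
step 1: P' = (I − K·H)·P̄ = [24737/18055 -4263/3611; -4263/3611 4757/3611]

step 0: x' = [290/379, -191/379], P' = [548/379 -489/379; -489/379 556/379]
step 1: x' = [-2949/3611, 653/3611], P' = [24737/18055 -4263/3611; -4263/3611 4757/3611]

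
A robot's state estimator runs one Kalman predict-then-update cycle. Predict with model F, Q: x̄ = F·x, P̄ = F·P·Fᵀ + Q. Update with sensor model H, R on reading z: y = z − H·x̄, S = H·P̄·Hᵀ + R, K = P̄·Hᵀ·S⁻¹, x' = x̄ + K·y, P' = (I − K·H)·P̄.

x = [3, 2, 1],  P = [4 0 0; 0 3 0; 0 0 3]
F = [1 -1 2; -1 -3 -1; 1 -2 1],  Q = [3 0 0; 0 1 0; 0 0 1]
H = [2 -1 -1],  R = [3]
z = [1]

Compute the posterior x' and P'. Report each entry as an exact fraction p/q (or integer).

x̄ = F·x = [3, -10, 0]
P̄ = F·P·Fᵀ + Q = [22 -1 16; -1 35 11; 16 11 20]
y = z − H·x̄ = [-15]
S = H·P̄·Hᵀ + R = [108]
K = P̄·Hᵀ·S⁻¹ = [29/108; -4/9; 1/108]
x' = x̄ + K·y = [-37/36, -10/3, -5/36]
P' = (I − K·H)·P̄ = [1535/108 107/9 1699/108; 107/9 41/3 103/9; 1699/108 103/9 2159/108]

x' = [-37/36, -10/3, -5/36]
P' = [1535/108 107/9 1699/108; 107/9 41/3 103/9; 1699/108 103/9 2159/108]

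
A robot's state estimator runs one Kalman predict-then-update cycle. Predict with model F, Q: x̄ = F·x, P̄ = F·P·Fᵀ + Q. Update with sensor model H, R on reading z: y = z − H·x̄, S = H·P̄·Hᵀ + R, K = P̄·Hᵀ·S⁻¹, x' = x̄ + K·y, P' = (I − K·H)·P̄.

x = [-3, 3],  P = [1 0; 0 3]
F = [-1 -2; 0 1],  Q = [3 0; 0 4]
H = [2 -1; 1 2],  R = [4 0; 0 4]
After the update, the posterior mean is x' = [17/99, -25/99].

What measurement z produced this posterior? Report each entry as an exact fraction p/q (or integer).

z = [1, -1]

x̄ = F·x = [-3, 3]
P̄ = F·P·Fᵀ + Q = [16 -6; -6 7]
S = H·P̄·Hᵀ + R = [99 0; 0 24]
K = P̄·Hᵀ·S⁻¹ = [38/99 1/6; -19/99 1/3]
x' − x̄ = [314/99, -322/99] = K·y
y = (KᵀK)⁻¹·Kᵀ·(x' − x̄) = [10, -4]
z = y + H·x̄ = [10, -4] + [-9, 3] = [1, -1]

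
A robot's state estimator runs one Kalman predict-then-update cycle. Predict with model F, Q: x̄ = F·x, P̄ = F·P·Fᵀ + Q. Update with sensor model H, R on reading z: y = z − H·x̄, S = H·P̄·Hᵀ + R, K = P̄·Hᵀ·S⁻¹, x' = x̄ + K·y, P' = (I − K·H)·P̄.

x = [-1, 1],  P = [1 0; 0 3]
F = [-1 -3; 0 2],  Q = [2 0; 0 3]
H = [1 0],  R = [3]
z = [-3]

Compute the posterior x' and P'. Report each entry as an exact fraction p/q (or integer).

x̄ = F·x = [-2, 2]
P̄ = F·P·Fᵀ + Q = [30 -18; -18 15]
y = z − H·x̄ = [-1]
S = H·P̄·Hᵀ + R = [33]
K = P̄·Hᵀ·S⁻¹ = [10/11; -6/11]
x' = x̄ + K·y = [-32/11, 28/11]
P' = (I − K·H)·P̄ = [30/11 -18/11; -18/11 57/11]

x' = [-32/11, 28/11]
P' = [30/11 -18/11; -18/11 57/11]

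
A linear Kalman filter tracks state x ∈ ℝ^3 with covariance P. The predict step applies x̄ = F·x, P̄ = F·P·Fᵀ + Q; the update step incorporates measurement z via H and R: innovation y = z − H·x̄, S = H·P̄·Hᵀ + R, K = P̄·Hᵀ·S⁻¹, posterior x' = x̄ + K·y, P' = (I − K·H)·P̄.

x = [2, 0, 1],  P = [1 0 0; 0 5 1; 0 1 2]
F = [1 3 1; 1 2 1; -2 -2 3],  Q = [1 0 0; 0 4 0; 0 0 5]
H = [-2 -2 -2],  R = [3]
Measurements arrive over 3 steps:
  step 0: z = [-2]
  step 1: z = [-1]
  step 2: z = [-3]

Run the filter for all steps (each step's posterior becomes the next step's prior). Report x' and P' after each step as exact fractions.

step 0: x' = [445/543, 239/181, -607/543], P' = [7961/543 1254/181 -11501/543; 1254/181 1279/181 -2476/181; -11501/543 -2476/181 18941/543]
step 1: x' = [3837715/1164221, 2532448/1164221, -5791519/1164221], P' = [17885068/1164221 9969040/1164221 -28004534/1164221; 9969040/1164221 10627564/1164221 -20665256/1164221; -28004534/1164221 -20665256/1164221 49760812/1164221]
step 2: x' = [1121097550/976301429, 2941366624/2928904287, -1980622591/2928904287], P' = [15795256929/976301429 8764600884/976301429 -24696331614/976301429; 8764600884/976301429 27289402336/2928904287 -53767817638/2928904287; -24696331614/976301429 -53767817638/2928904287 130644905251/2928904287]

step 0: x̄ = F·x = [3, 3, -1]
step 0: P̄ = F·P·Fᵀ + Q = [55 38 -19; 38 31 -12; -19 -12 35]
step 0: y = z − H·x̄ = [8]
step 0: S = H·P̄·Hᵀ + R = [543]
step 0: K = P̄·Hᵀ·S⁻¹ = [-148/543; -38/181; -8/543]
step 0: x' = x̄ + K·y = [445/543, 239/181, -607/543]
step 0: P' = (I − K·H)·P̄ = [7961/543 1254/181 -11501/543; 1254/181 1279/181 -2476/181; -11501/543 -2476/181 18941/543]
step 1: x̄ = F·x = [663/181, 424/181, -4145/543]
step 1: P̄ = F·P·Fᵀ + Q = [5660/181 2864/181 -25238/181; 2864/181 2252/181 -12744/181; -25238/181 -12744/181 477620/543]
step 1: y = z − H·x̄ = [-2311/543]
step 1: S = H·P̄·Hᵀ + R = [1164221/543]
step 1: K = P̄·Hᵀ·S⁻¹ = [100284/1164221; 45768/1164221; -727348/1164221]
step 1: x' = x̄ + K·y = [3837715/1164221, 2532448/1164221, -5791519/1164221]
step 1: P' = (I − K·H)·P̄ = [17885068/1164221 9969040/1164221 -28004534/1164221; 9969040/1164221 10627564/1164221 -20665256/1164221; -28004534/1164221 -20665256/1164221 49760812/1164221]
step 2: x̄ = F·x = [5643540/1164221, 3111092/1164221, -30114883/1164221]
step 2: P̄ = F·P·Fᵀ + Q = [44271813/1164221 21921116/1164221 -202666730/1164221; 21921116/1164221 16019088/1164221 -99477754/1164221; -202666730/1164221 -99477754/1164221 1231508741/1164221]
step 2: y = z − H·x̄ = [-46213165/1164221]
step 2: S = H·P̄·Hᵀ + R = [2928904287/1164221]
step 2: K = P̄·Hᵀ·S⁻¹ = [90982534/976301429; 123075100/2928904287; -1858728514/2928904287]
step 2: x' = x̄ + K·y = [1121097550/976301429, 2941366624/2928904287, -1980622591/2928904287]
step 2: P' = (I − K·H)·P̄ = [15795256929/976301429 8764600884/976301429 -24696331614/976301429; 8764600884/976301429 27289402336/2928904287 -53767817638/2928904287; -24696331614/976301429 -53767817638/2928904287 130644905251/2928904287]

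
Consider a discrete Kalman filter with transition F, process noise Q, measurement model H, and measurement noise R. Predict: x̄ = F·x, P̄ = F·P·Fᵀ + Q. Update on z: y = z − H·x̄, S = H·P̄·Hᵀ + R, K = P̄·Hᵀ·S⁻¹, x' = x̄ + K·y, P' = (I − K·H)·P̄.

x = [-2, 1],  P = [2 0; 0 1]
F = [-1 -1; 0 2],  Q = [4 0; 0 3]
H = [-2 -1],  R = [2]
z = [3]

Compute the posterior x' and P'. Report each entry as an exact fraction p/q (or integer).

x' = [-55/29, 37/29]
P' = [59/29 -94/29; -94/29 194/29]

x̄ = F·x = [1, 2]
P̄ = F·P·Fᵀ + Q = [7 -2; -2 7]
y = z − H·x̄ = [7]
S = H·P̄·Hᵀ + R = [29]
K = P̄·Hᵀ·S⁻¹ = [-12/29; -3/29]
x' = x̄ + K·y = [-55/29, 37/29]
P' = (I − K·H)·P̄ = [59/29 -94/29; -94/29 194/29]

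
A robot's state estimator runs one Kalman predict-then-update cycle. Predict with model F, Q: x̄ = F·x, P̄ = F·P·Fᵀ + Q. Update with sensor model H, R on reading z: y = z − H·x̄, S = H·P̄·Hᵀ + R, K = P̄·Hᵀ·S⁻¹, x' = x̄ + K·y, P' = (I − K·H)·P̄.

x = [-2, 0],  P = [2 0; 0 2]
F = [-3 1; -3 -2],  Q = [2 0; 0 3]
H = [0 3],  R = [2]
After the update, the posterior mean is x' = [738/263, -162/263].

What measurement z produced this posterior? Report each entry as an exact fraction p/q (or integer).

z = [-2]

x̄ = F·x = [6, 6]
P̄ = F·P·Fᵀ + Q = [22 14; 14 29]
S = H·P̄·Hᵀ + R = [263]
K = P̄·Hᵀ·S⁻¹ = [42/263; 87/263]
x' − x̄ = [-840/263, -1740/263] = K·y
y = (KᵀK)⁻¹·Kᵀ·(x' − x̄) = [-20]
z = y + H·x̄ = [-20] + [18] = [-2]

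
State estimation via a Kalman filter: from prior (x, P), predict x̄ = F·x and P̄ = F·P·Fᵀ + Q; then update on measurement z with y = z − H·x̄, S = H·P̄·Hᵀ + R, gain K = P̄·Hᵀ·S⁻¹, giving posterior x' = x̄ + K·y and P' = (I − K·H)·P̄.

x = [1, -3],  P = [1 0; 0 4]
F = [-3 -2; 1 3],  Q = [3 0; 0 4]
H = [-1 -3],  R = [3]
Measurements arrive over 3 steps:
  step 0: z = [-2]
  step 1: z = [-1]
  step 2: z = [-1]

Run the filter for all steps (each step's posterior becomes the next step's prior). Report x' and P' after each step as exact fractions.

step 0: x' = [-505/238, 152/119], P' = [3855/238 -669/119; -669/119 271/119]
step 1: x' = [-4177/5222, 3403/5222], P' = [201813/5222 -9177/746; -9177/746 22109/5222]
step 2: x' = [-332854/186095, 35128/37219], P' = [10508271/186095 -95772/5317; -95772/5317 225676/37219]

step 0: x̄ = F·x = [3, -8]
step 0: P̄ = F·P·Fᵀ + Q = [28 -27; -27 41]
step 0: y = z − H·x̄ = [-23]
step 0: S = H·P̄·Hᵀ + R = [238]
step 0: K = P̄·Hᵀ·S⁻¹ = [53/238; -48/119]
step 0: x' = x̄ + K·y = [-505/238, 152/119]
step 0: P' = (I − K·H)·P̄ = [3855/238 -669/119; -669/119 271/119]
step 1: x̄ = F·x = [907/238, 407/238]
step 1: P̄ = F·P·Fᵀ + Q = [21521/238 -99/238; -99/238 1657/238]
step 1: y = z − H·x̄ = [135/17]
step 1: S = H·P̄·Hᵀ + R = [2611/17]
step 1: K = P̄·Hᵀ·S⁻¹ = [-1516/2611; -348/2611]
step 1: x' = x̄ + K·y = [-4177/5222, 3403/5222]
step 1: P' = (I − K·H)·P̄ = [201813/5222 -9177/746; -9177/746 22109/5222]
step 2: x̄ = F·x = [5725/5222, 3016/2611]
step 2: P̄ = F·P·Fᵀ + Q = [1149551/5222 -15732/2611; -15732/2611 18124/2611]
step 2: y = z − H·x̄ = [2657/746]
step 2: S = H·P̄·Hᵀ + R = [186095/746]
step 2: K = P̄·Hᵀ·S⁻¹ = [-150737/186095; -2208/37219]
step 2: x' = x̄ + K·y = [-332854/186095, 35128/37219]
step 2: P' = (I − K·H)·P̄ = [10508271/186095 -95772/5317; -95772/5317 225676/37219]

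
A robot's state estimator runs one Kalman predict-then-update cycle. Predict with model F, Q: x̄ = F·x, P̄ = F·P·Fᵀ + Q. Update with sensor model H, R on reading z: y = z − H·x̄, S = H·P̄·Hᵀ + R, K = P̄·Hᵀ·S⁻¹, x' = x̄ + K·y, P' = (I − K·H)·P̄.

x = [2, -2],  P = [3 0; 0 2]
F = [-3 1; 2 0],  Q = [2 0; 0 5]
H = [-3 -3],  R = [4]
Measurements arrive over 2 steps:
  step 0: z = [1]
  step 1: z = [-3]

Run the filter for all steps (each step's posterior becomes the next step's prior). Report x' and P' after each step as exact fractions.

step 0: x' = [-467/112, 415/112], P' = [1951/112 -1899/112; -1899/112 1895/112]
step 1: x' = [13694/3815, -1945/763], P' = [423058/19075 -81498/3815; -81498/3815 16014/763]

step 0: x̄ = F·x = [-8, 4]
step 0: P̄ = F·P·Fᵀ + Q = [31 -18; -18 17]
step 0: y = z − H·x̄ = [-11]
step 0: S = H·P̄·Hᵀ + R = [112]
step 0: K = P̄·Hᵀ·S⁻¹ = [-39/112; 3/112]
step 0: x' = x̄ + K·y = [-467/112, 415/112]
step 0: P' = (I − K·H)·P̄ = [1951/112 -1899/112; -1899/112 1895/112]
step 1: x̄ = F·x = [227/14, -467/56]
step 1: P̄ = F·P·Fᵀ + Q = [1942/7 -969/7; -969/7 2091/28]
step 1: y = z − H·x̄ = [165/8]
step 1: S = H·P̄·Hᵀ + R = [2725/4]
step 1: K = P̄·Hᵀ·S⁻¹ = [-1668/2725; 153/545]
step 1: x' = x̄ + K·y = [13694/3815, -1945/763]
step 1: P' = (I − K·H)·P̄ = [423058/19075 -81498/3815; -81498/3815 16014/763]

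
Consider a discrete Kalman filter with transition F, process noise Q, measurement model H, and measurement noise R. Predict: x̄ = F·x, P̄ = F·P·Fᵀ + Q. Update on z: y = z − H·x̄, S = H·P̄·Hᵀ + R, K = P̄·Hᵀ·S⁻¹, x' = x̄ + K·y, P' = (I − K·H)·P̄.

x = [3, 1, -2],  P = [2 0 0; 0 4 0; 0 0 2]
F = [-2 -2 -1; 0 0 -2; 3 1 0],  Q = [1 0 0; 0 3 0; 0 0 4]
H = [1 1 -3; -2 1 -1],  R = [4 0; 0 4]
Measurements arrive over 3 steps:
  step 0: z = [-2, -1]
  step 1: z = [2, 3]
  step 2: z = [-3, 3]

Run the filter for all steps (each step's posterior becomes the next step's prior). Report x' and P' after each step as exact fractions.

step 0: x' = [23571/16651, 80935/16651, 47412/16651], P' = [23824/16651 42832/16651 18548/16651; 42832/16651 161390/16651 66738/16651; 18548/16651 66738/16651 34066/16651]
step 1: x' = [-724541515/537771061, -774668551/537771061, -807266216/537771061], P' = [604518928/537771061 701322096/537771061 305289660/537771061; 701322096/537771061 2415481802/537771061 975195870/537771061; 305289660/537771061 975195870/537771061 597735894/537771061]
step 2: x' = [-12285127188358/8909628030427, 7426339024711/8909628030427, 6762073363486/8909628030427], P' = [9692277215760/8909628030427 11080823955168/8909628030427 4805285605972/8909628030427; 11080823955168/8909628030427 39118260338142/8909628030427 15741549693066/8909628030427; 4805285605972/8909628030427 15741549693066/8909628030427 9710382754834/8909628030427]

step 0: x̄ = F·x = [-6, 4, 10]
step 0: P̄ = F·P·Fᵀ + Q = [27 4 -20; 4 11 0; -20 0 26]
step 0: y = z − H·x̄ = [30, -7]
step 0: S = H·P̄·Hᵀ + R = [404 -69; -69 53]
step 0: K = P̄·Hᵀ·S⁻¹ = [2753/16651 -5841/16651; 1002/16651 2247/16651; -4228/16651 -1106/16651]
step 0: x' = x̄ + K·y = [23571/16651, 80935/16651, 47412/16651]
step 0: P' = (I − K·H)·P̄ = [23824/16651 42832/16651 18548/16651; 42832/16651 161390/16651 66738/16651; 18548/16651 66738/16651 34066/16651]
step 1: x̄ = F·x = [-256424/16651, -94824/16651, 151648/16651]
step 1: P̄ = F·P·Fᵀ + Q = [1475373/16651 409276/16651 -930762/16651; 409276/16651 186217/16651 -244764/16651; -930762/16651 -244764/16651 699402/16651]
step 1: y = z − H·x̄ = [839494/16651, -216423/16651]
step 1: S = H·P̄·Hᵀ + R = [15894520/16651 -4750353/16651; -4750353/16651 1983091/16651]
step 1: K = P̄·Hᵀ·S⁻¹ = [97493011/537771061 -203251355/537771061; 47804072/537771061 9410435/537771061; -128180538/537771061 -58279836/537771061]
step 1: x' = x̄ + K·y = [-724541515/537771061, -774668551/537771061, -807266216/537771061]
step 1: P' = (I − K·H)·P̄ = [604518928/537771061 701322096/537771061 305289660/537771061; 701322096/537771061 2415481802/537771061 975195870/537771061; 305289660/537771061 975195870/537771061 597735894/537771061]
step 2: x̄ = F·x = [3805686348/537771061, 1614532432/537771061, -2948293096/537771061]
step 2: P̄ = F·P·Fᵀ + Q = [23948028763/537771061 6317413908/537771061 -15959718790/537771061; 6317413908/537771061 4004256759/537771061 -3782129700/537771061; -15959718790/537771061 -3782129700/537771061 14215168974/537771061]
step 2: y = z − H·x̄ = [-15878411251/537771061, 4661860351/537771061]
step 2: S = H·P̄·Hᵀ + R = [289125809288/537771061 -72233782903/537771061; -72233782903/537771061 34618353637/537771061]
step 2: K = P̄·Hᵀ·S⁻¹ = [1589311088253/8909628030427 -3277254020581/8909628030427; 743608803528/8909628030427 303765683685/8909628030427; -2146078241366/8909628030427 -894851068428/8909628030427]
step 2: x' = x̄ + K·y = [-12285127188358/8909628030427, 7426339024711/8909628030427, 6762073363486/8909628030427]
step 2: P' = (I − K·H)·P̄ = [9692277215760/8909628030427 11080823955168/8909628030427 4805285605972/8909628030427; 11080823955168/8909628030427 39118260338142/8909628030427 15741549693066/8909628030427; 4805285605972/8909628030427 15741549693066/8909628030427 9710382754834/8909628030427]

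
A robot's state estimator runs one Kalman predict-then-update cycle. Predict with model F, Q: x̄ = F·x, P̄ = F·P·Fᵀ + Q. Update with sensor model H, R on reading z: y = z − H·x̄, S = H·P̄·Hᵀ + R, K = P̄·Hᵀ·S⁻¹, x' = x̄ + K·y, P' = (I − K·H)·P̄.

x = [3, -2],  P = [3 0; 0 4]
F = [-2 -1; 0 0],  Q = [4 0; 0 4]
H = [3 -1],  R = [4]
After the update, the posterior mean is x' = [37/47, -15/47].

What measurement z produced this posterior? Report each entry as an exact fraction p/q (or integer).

z = [3]

x̄ = F·x = [-4, 0]
P̄ = F·P·Fᵀ + Q = [20 0; 0 4]
S = H·P̄·Hᵀ + R = [188]
K = P̄·Hᵀ·S⁻¹ = [15/47; -1/47]
x' − x̄ = [225/47, -15/47] = K·y
y = (KᵀK)⁻¹·Kᵀ·(x' − x̄) = [15]
z = y + H·x̄ = [15] + [-12] = [3]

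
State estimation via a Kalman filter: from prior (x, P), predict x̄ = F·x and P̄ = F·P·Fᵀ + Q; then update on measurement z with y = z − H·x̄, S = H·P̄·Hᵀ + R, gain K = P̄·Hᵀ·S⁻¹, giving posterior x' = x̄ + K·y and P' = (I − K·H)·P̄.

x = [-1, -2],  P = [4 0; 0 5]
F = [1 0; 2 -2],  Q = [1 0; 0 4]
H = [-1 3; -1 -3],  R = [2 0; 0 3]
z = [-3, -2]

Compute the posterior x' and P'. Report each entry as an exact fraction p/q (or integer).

x̄ = F·x = [-1, 2]
P̄ = F·P·Fᵀ + Q = [5 8; 8 40]
y = z − H·x̄ = [-10, 3]
S = H·P̄·Hᵀ + R = [319 -355; -355 416]
K = P̄·Hᵀ·S⁻¹ = [-2391/6679 -2506/6679; 1152/6679 -1072/6679]
x' = x̄ + K·y = [9713/6679, -1378/6679]
P' = (I − K·H)·P̄ = [6150/6679 456/6679; 456/6679 920/6679]

x' = [9713/6679, -1378/6679]
P' = [6150/6679 456/6679; 456/6679 920/6679]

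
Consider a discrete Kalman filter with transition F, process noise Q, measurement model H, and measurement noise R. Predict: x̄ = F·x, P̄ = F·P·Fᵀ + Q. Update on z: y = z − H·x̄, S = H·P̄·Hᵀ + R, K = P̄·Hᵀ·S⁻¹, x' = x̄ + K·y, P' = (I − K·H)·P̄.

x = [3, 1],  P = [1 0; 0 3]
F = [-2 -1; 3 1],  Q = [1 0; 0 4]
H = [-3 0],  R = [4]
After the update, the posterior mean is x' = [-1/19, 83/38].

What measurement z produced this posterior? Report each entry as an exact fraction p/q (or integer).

z = [-1]

x̄ = F·x = [-7, 10]
P̄ = F·P·Fᵀ + Q = [8 -9; -9 16]
S = H·P̄·Hᵀ + R = [76]
K = P̄·Hᵀ·S⁻¹ = [-6/19; 27/76]
x' − x̄ = [132/19, -297/38] = K·y
y = (KᵀK)⁻¹·Kᵀ·(x' − x̄) = [-22]
z = y + H·x̄ = [-22] + [21] = [-1]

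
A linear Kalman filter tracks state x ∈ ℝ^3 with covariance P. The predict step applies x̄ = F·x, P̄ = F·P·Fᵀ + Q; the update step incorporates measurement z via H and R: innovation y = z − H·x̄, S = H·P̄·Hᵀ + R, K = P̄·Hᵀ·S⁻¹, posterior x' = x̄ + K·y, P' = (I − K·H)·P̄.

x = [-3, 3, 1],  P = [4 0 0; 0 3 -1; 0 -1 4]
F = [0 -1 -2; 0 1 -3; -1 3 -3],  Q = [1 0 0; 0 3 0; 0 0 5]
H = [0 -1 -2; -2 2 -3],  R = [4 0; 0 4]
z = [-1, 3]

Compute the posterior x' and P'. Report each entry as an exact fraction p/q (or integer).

x̄ = F·x = [-5, 0, 9]
P̄ = F·P·Fᵀ + Q = [16 20 18; 20 48 57; 18 57 90]
y = z − H·x̄ = [17, 20]
S = H·P̄·Hᵀ + R = [640 499; 499 442]
K = P̄·Hᵀ·S⁻¹ = [-1798/33879 -1496/33879; -14219/33879 7238/33879; -2982/11293 -1539/11293]
x' = x̄ + K·y = [-76627/11293, -32321/11293, 20163/11293]
P' = (I − K·H)·P̄ = [372560/33879 214264/33879 -34512/11293; 214264/33879 155084/33879 -16368/11293; -34512/11293 -16368/11293 14148/11293]

x' = [-76627/11293, -32321/11293, 20163/11293]
P' = [372560/33879 214264/33879 -34512/11293; 214264/33879 155084/33879 -16368/11293; -34512/11293 -16368/11293 14148/11293]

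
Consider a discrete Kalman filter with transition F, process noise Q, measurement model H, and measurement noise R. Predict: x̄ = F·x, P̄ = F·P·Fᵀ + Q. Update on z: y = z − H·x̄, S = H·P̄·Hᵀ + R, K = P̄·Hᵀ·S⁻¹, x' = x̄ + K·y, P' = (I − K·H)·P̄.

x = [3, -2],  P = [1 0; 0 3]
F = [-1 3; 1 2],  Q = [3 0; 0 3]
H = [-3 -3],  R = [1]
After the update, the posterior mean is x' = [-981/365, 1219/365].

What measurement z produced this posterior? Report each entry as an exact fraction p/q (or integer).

z = [-2]

x̄ = F·x = [-9, -1]
P̄ = F·P·Fᵀ + Q = [31 17; 17 16]
S = H·P̄·Hᵀ + R = [730]
K = P̄·Hᵀ·S⁻¹ = [-72/365; -99/730]
x' − x̄ = [2304/365, 1584/365] = K·y
y = (KᵀK)⁻¹·Kᵀ·(x' − x̄) = [-32]
z = y + H·x̄ = [-32] + [30] = [-2]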